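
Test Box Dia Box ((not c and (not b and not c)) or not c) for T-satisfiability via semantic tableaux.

Yes, satisfiable

1. Box Dia Box ((not c and (not b and not c)) or not c), u
2. Dia Box ((not c and (not b and not c)) or not c), u
3. Box ((not c and (not b and not c)) or not c), v
4. Dia Box ((not c and (not b and not c)) or not c), v
5. (not c and (not b and not c)) or not c, v
6. not c, v
7. Box ((not c and (not b and not c)) or not c), w
8. (not c and (not b and not c)) or not c, w
9. not c, w
Accessibility: uRu, uRv, vRv, vRw, wRw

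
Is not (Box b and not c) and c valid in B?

Invalid (countermodel exists)

Tableau for the negation not (not (Box b and not c) and c):
1. not (not (Box b and not c) and c), w0
2. not c, w0
Accessibility: w0Rw0
The negation has an open branch (countermodel exists).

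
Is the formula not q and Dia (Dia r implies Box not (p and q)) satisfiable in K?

Satisfiable

1. not q and Dia (Dia r implies Box not (p and q)), 0
2. not q, 0   [and-rule on 1]
3. Dia (Dia r implies Box not (p and q)), 0   [and-rule on 1]
4. Dia r implies Box not (p and q), 1   [Dia-rule on 3: fresh world 1, 0R1]
5. Box not (p and q), 1   [implies-rule on 4 (branches; this branch)]
Accessibility: 0R1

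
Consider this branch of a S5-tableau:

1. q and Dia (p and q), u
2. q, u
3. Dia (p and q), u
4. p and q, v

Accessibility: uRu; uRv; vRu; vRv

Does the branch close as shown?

No, open

No world carries both an atom and its negation.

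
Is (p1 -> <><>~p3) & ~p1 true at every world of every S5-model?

No, not valid

Tableau for the negation ~((p1 -> <><>~p3) & ~p1):
1. ~((p1 -> <><>~p3) & ~p1), 0
2. p1, 0
Accessibility: 0R0
The negation has an open branch (countermodel exists).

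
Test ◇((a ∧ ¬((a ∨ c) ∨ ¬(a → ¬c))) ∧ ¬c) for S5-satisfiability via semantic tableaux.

1. ◇((a ∧ ¬((a ∨ c) ∨ ¬(a → ¬c))) ∧ ¬c), 0
2. (a ∧ ¬((a ∨ c) ∨ ¬(a → ¬c))) ∧ ¬c, 1
3. a ∧ ¬((a ∨ c) ∨ ¬(a → ¬c)), 1
4. ¬c, 1
5. a, 1
6. ¬((a ∨ c) ∨ ¬(a → ¬c)), 1
7. ¬(a ∨ c), 1
8. a → ¬c, 1
9. ¬a, 1
Accessibility: 0R0, 0R1, 1R0, 1R1
Branch closes: a and ¬a both at 1.
All branches of the tableau close; one closing branch shown above.

Unsatisfiable (every branch closes)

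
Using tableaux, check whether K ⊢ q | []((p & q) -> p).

Yes, valid

Tableau for the negation ~(q | []((p & q) -> p)):
1. ~(q | []((p & q) -> p)), u
2. ~q, u
3. ~[]((p & q) -> p), u
4. ~((p & q) -> p), v
5. p & q, v
6. ~p, v
7. p, v
8. q, v
Accessibility: uRv
Branch closes: p and ~p both at v.
All branches of the negation close; one closing branch shown above.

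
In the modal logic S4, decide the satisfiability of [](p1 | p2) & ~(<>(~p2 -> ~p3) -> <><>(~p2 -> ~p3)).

1. [](p1 | p2) & ~(<>(~p2 -> ~p3) -> <><>(~p2 -> ~p3)), u
2. [](p1 | p2), u   [&-rule on 1]
3. ~(<>(~p2 -> ~p3) -> <><>(~p2 -> ~p3)), u   [&-rule on 1]
4. <>(~p2 -> ~p3), u   [~->-rule on 3]
5. ~<><>(~p2 -> ~p3), u   [~->-rule on 3]
6. p1 | p2, u   [[]-rule on 2 via uRu]
7. ~<>(~p2 -> ~p3), u   [~<>-rule on 5 via uRu]
8. ~(~p2 -> ~p3), u   [~<>-rule on 7 via uRu]
9. ~p2, u   [~->-rule on 8]
10. p3, u   [~->-rule on 8]
11. p1, u   [|-rule on 6 (branches; this branch)]
12. ~p2 -> ~p3, v   [<>-rule on 4: fresh world v, uRv]
13. p1 | p2, v   [[]-rule on 2 via uRv]
14. ~<>(~p2 -> ~p3), v   [~<>-rule on 5 via uRv]
15. ~(~p2 -> ~p3), v   [~<>-rule on 7 via uRv]
16. ~p2, v   [~->-rule on 15]
17. p3, v   [~->-rule on 15]
18. ~p3, v   [->-rule on 12 (branches; this branch)]
Accessibility: uRu, uRv, vRv
Branch closes: p3 and ~p3 both at v.
Every branch closes; the branch above is one of them.

Unsatisfiable (every branch closes)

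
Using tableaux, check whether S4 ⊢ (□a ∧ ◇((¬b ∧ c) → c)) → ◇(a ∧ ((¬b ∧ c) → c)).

Valid in S4

Tableau for the negation ¬((□a ∧ ◇((¬b ∧ c) → c)) → ◇(a ∧ ((¬b ∧ c) → c))):
1. ¬((□a ∧ ◇((¬b ∧ c) → c)) → ◇(a ∧ ((¬b ∧ c) → c))), 0
2. □a ∧ ◇((¬b ∧ c) → c), 0   [¬→-rule on 1]
3. ¬◇(a ∧ ((¬b ∧ c) → c)), 0   [¬→-rule on 1]
4. □a, 0   [∧-rule on 2]
5. ◇((¬b ∧ c) → c), 0   [∧-rule on 2]
6. ¬(a ∧ ((¬b ∧ c) → c)), 0   [¬◇-rule on 3 via 0R0]
7. a, 0   [□-rule on 4 via 0R0]
8. ¬((¬b ∧ c) → c), 0   [¬∧-rule on 6 (branches; this branch)]
9. ¬b ∧ c, 0   [¬→-rule on 8]
10. ¬c, 0   [¬→-rule on 8]
11. ¬b, 0   [∧-rule on 9]
12. c, 0   [∧-rule on 9]
Accessibility: 0R0
Branch closes: c and ¬c both at 0.
Every branch of the negation's tableau closes; the branch above is one of them.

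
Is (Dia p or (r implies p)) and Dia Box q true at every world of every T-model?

Tableau for the negation not ((Dia p or (r implies p)) and Dia Box q):
1. not ((Dia p or (r implies p)) and Dia Box q), 0
2. not Dia Box q, 0
3. not Box q, 0
4. not q, 1
5. not Box q, 1
6. not q, 2
Accessibility: 0R0, 0R1, 1R1, 1R2, 2R2
The negation has an open branch (countermodel exists).

No, not valid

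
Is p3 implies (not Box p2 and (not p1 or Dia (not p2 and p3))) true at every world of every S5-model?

Invalid (countermodel exists)

Tableau for the negation not (p3 implies (not Box p2 and (not p1 or Dia (not p2 and p3)))):
1. not (p3 implies (not Box p2 and (not p1 or Dia (not p2 and p3)))), w0
2. p3, w0
3. not (not Box p2 and (not p1 or Dia (not p2 and p3))), w0
4. not (not p1 or Dia (not p2 and p3)), w0
5. p1, w0
6. not Dia (not p2 and p3), w0
7. not (not p2 and p3), w0
8. p2, w0
Accessibility: w0Rw0
The negation has an open branch (countermodel exists).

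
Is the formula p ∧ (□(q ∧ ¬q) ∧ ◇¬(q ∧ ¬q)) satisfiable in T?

Unsatisfiable (every branch closes)

1. p ∧ (□(q ∧ ¬q) ∧ ◇¬(q ∧ ¬q)), 0
2. p, 0   [∧-rule on 1]
3. □(q ∧ ¬q) ∧ ◇¬(q ∧ ¬q), 0   [∧-rule on 1]
4. □(q ∧ ¬q), 0   [∧-rule on 3]
5. ◇¬(q ∧ ¬q), 0   [∧-rule on 3]
6. q ∧ ¬q, 0   [□-rule on 4 via 0R0]
7. q, 0   [∧-rule on 6]
8. ¬q, 0   [∧-rule on 6]
Accessibility: 0R0
Branch closes: q and ¬q both at 0.
All branches of the tableau close; one closing branch shown above.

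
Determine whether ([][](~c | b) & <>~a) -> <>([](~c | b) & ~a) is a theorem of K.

Tableau for the negation ~(([][](~c | b) & <>~a) -> <>([](~c | b) & ~a)):
1. ~(([][](~c | b) & <>~a) -> <>([](~c | b) & ~a)), w0
2. [][](~c | b) & <>~a, w0
3. ~<>([](~c | b) & ~a), w0
4. [][](~c | b), w0
5. <>~a, w0
6. ~a, w1
7. ~([](~c | b) & ~a), w1
8. [](~c | b), w1
9. ~[](~c | b), w1
10. ~(~c | b), w2
11. c, w2
12. ~b, w2
13. ~c | b, w2
14. b, w2
Accessibility: w0Rw1, w1Rw2
Branch closes: b and ~b both at w2.
All branches of the negation close; one closing branch shown above.

Yes, valid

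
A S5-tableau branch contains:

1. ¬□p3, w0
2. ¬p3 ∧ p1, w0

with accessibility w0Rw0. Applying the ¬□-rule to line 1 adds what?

a fresh world w1 with w0Rw1, and ¬p3 at w1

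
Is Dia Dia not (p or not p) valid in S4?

No, not valid

Tableau for the negation not Dia Dia not (p or not p):
1. not Dia Dia not (p or not p), u
2. not Dia not (p or not p), u
3. p or not p, u
4. not p, u
Accessibility: uRu
The negation has an open branch (countermodel exists).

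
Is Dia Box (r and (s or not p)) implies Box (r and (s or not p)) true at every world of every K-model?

Not valid

Tableau for the negation not (Dia Box (r and (s or not p)) implies Box (r and (s or not p))):
1. not (Dia Box (r and (s or not p)) implies Box (r and (s or not p))), u
2. Dia Box (r and (s or not p)), u
3. not Box (r and (s or not p)), u
4. Box (r and (s or not p)), v
5. not (r and (s or not p)), w
6. not (s or not p), w
7. not s, w
8. p, w
Accessibility: uRv, uRw
The negation has an open branch (countermodel exists).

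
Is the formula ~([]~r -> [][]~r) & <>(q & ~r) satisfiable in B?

Satisfiable

1. ~([]~r -> [][]~r) & <>(q & ~r), u
2. ~([]~r -> [][]~r), u
3. <>(q & ~r), u
4. []~r, u
5. ~[][]~r, u
6. ~r, u
7. q & ~r, v
8. q, v
9. ~r, v
10. ~[]~r, w
11. ~r, w
12. r, x
Accessibility: uRu, uRv, uRw, vRu, vRv, wRu, wRw, wRx, xRw, xRx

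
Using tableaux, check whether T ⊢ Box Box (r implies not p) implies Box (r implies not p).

Valid

Tableau for the negation not (Box Box (r implies not p) implies Box (r implies not p)):
1. not (Box Box (r implies not p) implies Box (r implies not p)), w0
2. Box Box (r implies not p), w0   [neg-implies-rule on 1]
3. not Box (r implies not p), w0   [neg-implies-rule on 1]
4. Box (r implies not p), w0   [Box-rule on 2 via w0Rw0]
5. r implies not p, w0   [Box-rule on 4 via w0Rw0]
6. not p, w0   [implies-rule on 5 (branches; this branch)]
7. not (r implies not p), w1   [neg-Box-rule on 3: fresh world w1, w0Rw1]
8. r, w1   [neg-implies-rule on 7]
9. p, w1   [neg-implies-rule on 7]
10. Box (r implies not p), w1   [Box-rule on 2 via w0Rw1]
11. r implies not p, w1   [Box-rule on 4 via w0Rw1]
12. not p, w1   [implies-rule on 11 (branches; this branch)]
Accessibility: w0Rw0, w0Rw1, w1Rw1
Branch closes: p and not p both at w1.
Every branch of the negation's tableau closes; the branch above is one of them.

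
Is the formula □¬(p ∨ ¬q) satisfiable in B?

Satisfiable (open branch found)

1. □¬(p ∨ ¬q), w0
2. ¬(p ∨ ¬q), w0
3. ¬p, w0
4. q, w0
Accessibility: w0Rw0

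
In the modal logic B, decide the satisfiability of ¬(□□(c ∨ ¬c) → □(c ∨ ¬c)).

Unsatisfiable (every branch closes)

1. ¬(□□(c ∨ ¬c) → □(c ∨ ¬c)), w0
2. □□(c ∨ ¬c), w0
3. ¬□(c ∨ ¬c), w0
4. □(c ∨ ¬c), w0
5. c ∨ ¬c, w0
6. ¬c, w0
7. ¬(c ∨ ¬c), w1
8. ¬c, w1
9. c, w1
Accessibility: w0Rw0, w0Rw1, w1Rw0, w1Rw1
Branch closes: c and ¬c both at w1.
All branches of the tableau close; one closing branch shown above.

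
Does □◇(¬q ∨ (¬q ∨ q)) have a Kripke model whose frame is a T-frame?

1. □◇(¬q ∨ (¬q ∨ q)), w0
2. ◇(¬q ∨ (¬q ∨ q)), w0   [□-rule on 1 via w0Rw0]
3. ¬q ∨ (¬q ∨ q), w1   [◇-rule on 2: fresh world w1, w0Rw1]
4. ◇(¬q ∨ (¬q ∨ q)), w1   [□-rule on 1 via w0Rw1]
5. ¬q ∨ q, w1   [∨-rule on 3 (branches; this branch)]
6. q, w1   [∨-rule on 5 (branches; this branch)]
7. ¬q ∨ (¬q ∨ q), w2   [◇-rule on 4: fresh world w2, w1Rw2]
8. ¬q ∨ q, w2   [∨-rule on 7 (branches; this branch)]
9. q, w2   [∨-rule on 8 (branches; this branch)]
Accessibility: w0Rw0, w0Rw1, w1Rw1, w1Rw2, w2Rw2

Satisfiable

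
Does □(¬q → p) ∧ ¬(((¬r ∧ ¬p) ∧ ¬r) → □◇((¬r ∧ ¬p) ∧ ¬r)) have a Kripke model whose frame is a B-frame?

No, unsatisfiable

1. □(¬q → p) ∧ ¬(((¬r ∧ ¬p) ∧ ¬r) → □◇((¬r ∧ ¬p) ∧ ¬r)), w0
2. □(¬q → p), w0   [∧-rule on 1]
3. ¬(((¬r ∧ ¬p) ∧ ¬r) → □◇((¬r ∧ ¬p) ∧ ¬r)), w0   [∧-rule on 1]
4. (¬r ∧ ¬p) ∧ ¬r, w0   [¬→-rule on 3]
5. ¬□◇((¬r ∧ ¬p) ∧ ¬r), w0   [¬→-rule on 3]
6. ¬r ∧ ¬p, w0   [∧-rule on 4]
7. ¬r, w0   [∧-rule on 4]
8. ¬p, w0   [∧-rule on 6]
9. ¬q → p, w0   [□-rule on 2 via w0Rw0]
10. q, w0   [→-rule on 9 (branches; this branch)]
11. ¬◇((¬r ∧ ¬p) ∧ ¬r), w1   [¬□-rule on 5: fresh world w1, w0Rw1]
12. ¬q → p, w1   [□-rule on 2 via w0Rw1]
13. ¬((¬r ∧ ¬p) ∧ ¬r), w0   [¬◇-rule on 11 via w1Rw0]
14. ¬((¬r ∧ ¬p) ∧ ¬r), w1   [¬◇-rule on 11 via w1Rw1]
15. p, w1   [→-rule on 12 (branches; this branch)]
16. ¬(¬r ∧ ¬p), w0   [¬∧-rule on 13 (branches; this branch)]
17. r, w1   [¬∧-rule on 14 (branches; this branch)]
18. p, w0   [¬∧-rule on 16 (branches; this branch)]
Accessibility: w0Rw0, w0Rw1, w1Rw0, w1Rw1
Branch closes: p and ¬p both at w0.
All branches of the tableau close; one closing branch shown above.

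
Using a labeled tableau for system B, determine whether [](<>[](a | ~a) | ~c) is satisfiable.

1. [](<>[](a | ~a) | ~c), 0
2. <>[](a | ~a) | ~c, 0
3. ~c, 0
Accessibility: 0R0

Yes, satisfiable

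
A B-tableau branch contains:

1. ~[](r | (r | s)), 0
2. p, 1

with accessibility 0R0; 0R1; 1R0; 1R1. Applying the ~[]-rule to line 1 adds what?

a fresh world 2 with 0R2, and ~(r | (r | s)) at 2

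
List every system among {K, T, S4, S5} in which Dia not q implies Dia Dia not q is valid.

T, S4, S5

T-tableau for the negation not (Dia not q implies Dia Dia not q):
1. not (Dia not q implies Dia Dia not q), w0
2. Dia not q, w0
3. not Dia Dia not q, w0
4. not Dia not q, w0
5. q, w0
6. not q, w1
7. not Dia not q, w1
8. q, w1
Accessibility: w0Rw0, w0Rw1, w1Rw1
Branch closes: q and not q both at w1.
Every branch closes (one shown): valid in T, hence also in S4, S5 (every theorem of T is a theorem of S4 and S5).
K-tableau for the negation not (Dia not q implies Dia Dia not q):
1. not (Dia not q implies Dia Dia not q), w0
2. Dia not q, w0
3. not Dia Dia not q, w0
4. not q, w1
5. not Dia not q, w1
Accessibility: w0Rw1
Complete open branch: countermodel on a K-frame, so not valid in K.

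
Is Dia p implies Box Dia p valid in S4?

Tableau for the negation not (Dia p implies Box Dia p):
1. not (Dia p implies Box Dia p), u
2. Dia p, u
3. not Box Dia p, u
4. p, v
5. not Dia p, w
6. not p, w
Accessibility: uRu, uRv, uRw, vRv, wRw
The negation has an open branch (countermodel exists).

No, not valid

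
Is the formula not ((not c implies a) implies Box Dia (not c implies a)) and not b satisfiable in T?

Yes, satisfiable

1. not ((not c implies a) implies Box Dia (not c implies a)) and not b, w0
2. not ((not c implies a) implies Box Dia (not c implies a)), w0   [and-rule on 1]
3. not b, w0   [and-rule on 1]
4. not c implies a, w0   [neg-implies-rule on 2]
5. not Box Dia (not c implies a), w0   [neg-implies-rule on 2]
6. a, w0   [implies-rule on 4 (branches; this branch)]
7. not Dia (not c implies a), w1   [neg-Box-rule on 5: fresh world w1, w0Rw1]
8. not (not c implies a), w1   [neg-Dia-rule on 7 via w1Rw1]
9. not c, w1   [neg-implies-rule on 8]
10. not a, w1   [neg-implies-rule on 8]
Accessibility: w0Rw0, w0Rw1, w1Rw1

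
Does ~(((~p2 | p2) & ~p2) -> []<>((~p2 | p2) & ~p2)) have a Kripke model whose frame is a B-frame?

Unsatisfiable

1. ~(((~p2 | p2) & ~p2) -> []<>((~p2 | p2) & ~p2)), w0
2. (~p2 | p2) & ~p2, w0   [~->-rule on 1]
3. ~[]<>((~p2 | p2) & ~p2), w0   [~->-rule on 1]
4. ~p2 | p2, w0   [&-rule on 2]
5. ~p2, w0   [&-rule on 2]
6. ~<>((~p2 | p2) & ~p2), w1   [~[]-rule on 3: fresh world w1, w0Rw1]
7. ~((~p2 | p2) & ~p2), w0   [~<>-rule on 6 via w1Rw0]
8. ~((~p2 | p2) & ~p2), w1   [~<>-rule on 6 via w1Rw1]
9. ~(~p2 | p2), w0   [~&-rule on 7 (branches; this branch)]
10. p2, w0   [~|-rule on 9]
Accessibility: w0Rw0, w0Rw1, w1Rw0, w1Rw1
Branch closes: p2 and ~p2 both at w0.
Every branch closes; the branch above is one of them.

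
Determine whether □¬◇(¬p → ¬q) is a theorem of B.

Tableau for the negation ¬□¬◇(¬p → ¬q):
1. ¬□¬◇(¬p → ¬q), u
2. ◇(¬p → ¬q), v   [¬□-rule on 1: fresh world v, uRv]
3. ¬p → ¬q, w   [◇-rule on 2: fresh world w, vRw]
4. ¬q, w   [→-rule on 3 (branches; this branch)]
Accessibility: uRu, uRv, vRu, vRv, vRw, wRv, wRw
The negation has an open branch (countermodel exists).

Invalid (countermodel exists)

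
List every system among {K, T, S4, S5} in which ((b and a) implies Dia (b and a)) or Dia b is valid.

T, S4, S5

K-tableau for the negation not (((b and a) implies Dia (b and a)) or Dia b):
1. not (((b and a) implies Dia (b and a)) or Dia b), 0
2. not ((b and a) implies Dia (b and a)), 0
3. not Dia b, 0
4. b and a, 0
5. not Dia (b and a), 0
6. b, 0
7. a, 0
Complete open branch: countermodel on a K-frame, so not valid in K.
T-tableau for the negation not (((b and a) implies Dia (b and a)) or Dia b):
1. not (((b and a) implies Dia (b and a)) or Dia b), 0
2. not ((b and a) implies Dia (b and a)), 0
3. not Dia b, 0
4. b and a, 0
5. not Dia (b and a), 0
6. b, 0
7. a, 0
8. not b, 0
Accessibility: 0R0
Branch closes: b and not b both at 0.
Every branch closes (one shown): valid in T, hence also in S4, S5 (every theorem of T is a theorem of S4 and S5).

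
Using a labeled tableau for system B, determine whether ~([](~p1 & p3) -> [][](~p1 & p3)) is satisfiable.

Satisfiable (open branch found)

1. ~([](~p1 & p3) -> [][](~p1 & p3)), u
2. [](~p1 & p3), u
3. ~[][](~p1 & p3), u
4. ~p1 & p3, u
5. ~p1, u
6. p3, u
7. ~[](~p1 & p3), v
8. ~p1 & p3, v
9. ~p1, v
10. p3, v
11. ~(~p1 & p3), w
12. ~p3, w
Accessibility: uRu, uRv, vRu, vRv, vRw, wRv, wRw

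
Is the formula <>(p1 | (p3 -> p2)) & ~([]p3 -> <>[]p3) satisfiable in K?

Yes, satisfiable

1. <>(p1 | (p3 -> p2)) & ~([]p3 -> <>[]p3), u
2. <>(p1 | (p3 -> p2)), u
3. ~([]p3 -> <>[]p3), u
4. []p3, u
5. ~<>[]p3, u
6. p1 | (p3 -> p2), v
7. p3, v
8. ~[]p3, v
9. p3 -> p2, v
10. p2, v
11. ~p3, w
Accessibility: uRv, vRw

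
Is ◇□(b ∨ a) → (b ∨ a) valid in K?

Tableau for the negation ¬(◇□(b ∨ a) → (b ∨ a)):
1. ¬(◇□(b ∨ a) → (b ∨ a)), 0
2. ◇□(b ∨ a), 0
3. ¬(b ∨ a), 0
4. ¬b, 0
5. ¬a, 0
6. □(b ∨ a), 1
Accessibility: 0R1
The negation has an open branch (countermodel exists).

Not valid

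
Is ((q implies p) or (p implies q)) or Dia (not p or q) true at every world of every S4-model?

Yes, valid

Tableau for the negation not (((q implies p) or (p implies q)) or Dia (not p or q)):
1. not (((q implies p) or (p implies q)) or Dia (not p or q)), u
2. not ((q implies p) or (p implies q)), u   [neg-or-rule on 1]
3. not Dia (not p or q), u   [neg-or-rule on 1]
4. not (q implies p), u   [neg-or-rule on 2]
5. not (p implies q), u   [neg-or-rule on 2]
6. q, u   [neg-implies-rule on 4]
7. not p, u   [neg-implies-rule on 4]
8. p, u   [neg-implies-rule on 5]
9. not q, u   [neg-implies-rule on 5]
Accessibility: uRu
Branch closes: p and not p both at u.
All branches of the negation close; one closing branch shown above.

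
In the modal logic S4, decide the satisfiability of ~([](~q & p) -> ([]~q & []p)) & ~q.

1. ~([](~q & p) -> ([]~q & []p)) & ~q, u
2. ~([](~q & p) -> ([]~q & []p)), u   [&-rule on 1]
3. ~q, u   [&-rule on 1]
4. [](~q & p), u   [~->-rule on 2]
5. ~([]~q & []p), u   [~->-rule on 2]
6. ~q & p, u   [[]-rule on 4 via uRu]
7. p, u   [&-rule on 6]
8. ~[]p, u   [~&-rule on 5 (branches; this branch)]
9. ~p, v   [~[]-rule on 8: fresh world v, uRv]
10. ~q & p, v   [[]-rule on 4 via uRv]
11. ~q, v   [&-rule on 10]
12. p, v   [&-rule on 10]
Accessibility: uRu, uRv, vRv
Branch closes: p and ~p both at v.
Every branch closes; the branch above is one of them.

Unsatisfiable (every branch closes)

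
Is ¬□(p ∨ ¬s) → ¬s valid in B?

Tableau for the negation ¬(¬□(p ∨ ¬s) → ¬s):
1. ¬(¬□(p ∨ ¬s) → ¬s), w0
2. ¬□(p ∨ ¬s), w0   [¬→-rule on 1]
3. s, w0   [¬→-rule on 1]
4. ¬(p ∨ ¬s), w1   [¬□-rule on 2: fresh world w1, w0Rw1]
5. ¬p, w1   [¬∨-rule on 4]
6. s, w1   [¬∨-rule on 4]
Accessibility: w0Rw0, w0Rw1, w1Rw0, w1Rw1
The negation has an open branch (countermodel exists).

Not valid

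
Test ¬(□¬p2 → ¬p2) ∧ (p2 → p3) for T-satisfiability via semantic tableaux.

Unsatisfiable (every branch closes)

1. ¬(□¬p2 → ¬p2) ∧ (p2 → p3), 0
2. ¬(□¬p2 → ¬p2), 0   [∧-rule on 1]
3. p2 → p3, 0   [∧-rule on 1]
4. □¬p2, 0   [¬→-rule on 2]
5. p2, 0   [¬→-rule on 2]
6. ¬p2, 0   [□-rule on 4 via 0R0]
Accessibility: 0R0
Branch closes: p2 and ¬p2 both at 0.
All branches of the tableau close; one closing branch shown above.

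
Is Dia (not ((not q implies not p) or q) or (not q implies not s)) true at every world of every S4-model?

Tableau for the negation not Dia (not ((not q implies not p) or q) or (not q implies not s)):
1. not Dia (not ((not q implies not p) or q) or (not q implies not s)), 0
2. not (not ((not q implies not p) or q) or (not q implies not s)), 0
3. (not q implies not p) or q, 0
4. not (not q implies not s), 0
5. not q, 0
6. s, 0
7. not q implies not p, 0
8. not p, 0
Accessibility: 0R0
The negation has an open branch (countermodel exists).

No, not valid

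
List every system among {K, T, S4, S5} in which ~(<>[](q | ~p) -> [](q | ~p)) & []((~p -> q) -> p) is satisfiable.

K, T, S4

S4-tableau for the formula:
1. ~(<>[](q | ~p) -> [](q | ~p)) & []((~p -> q) -> p), w0
2. ~(<>[](q | ~p) -> [](q | ~p)), w0
3. []((~p -> q) -> p), w0
4. <>[](q | ~p), w0
5. ~[](q | ~p), w0
6. (~p -> q) -> p, w0
7. p, w0
8. [](q | ~p), w1
9. (~p -> q) -> p, w1
10. q | ~p, w1
11. p, w1
12. q, w1
13. ~(q | ~p), w2
14. ~q, w2
15. p, w2
16. (~p -> q) -> p, w2
Accessibility: w0Rw0, w0Rw1, w0Rw2, w1Rw1, w2Rw2
Complete open branch: satisfiable in S4, hence also in K, T (this S4-model is also a K-model and a T-model).
S5-tableau for the formula:
1. ~(<>[](q | ~p) -> [](q | ~p)) & []((~p -> q) -> p), w0
2. ~(<>[](q | ~p) -> [](q | ~p)), w0
3. []((~p -> q) -> p), w0
4. <>[](q | ~p), w0
5. ~[](q | ~p), w0
6. (~p -> q) -> p, w0
7. ~(~p -> q), w0
8. ~p, w0
9. ~q, w0
10. [](q | ~p), w1
11. (~p -> q) -> p, w1
12. q | ~p, w0
13. q | ~p, w1
14. ~(~p -> q), w1
15. ~p, w1
16. ~q, w1
17. ~(q | ~p), w2
18. ~q, w2
19. p, w2
20. (~p -> q) -> p, w2
21. q | ~p, w2
22. ~p, w2
Accessibility: w0Rw0, w0Rw1, w0Rw2, w1Rw0, w1Rw1, w1Rw2, w2Rw0, w2Rw1, w2Rw2
Branch closes: p and ~p both at w2.
Every branch closes (one shown): unsatisfiable in S5.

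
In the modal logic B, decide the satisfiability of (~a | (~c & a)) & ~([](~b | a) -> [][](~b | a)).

1. (~a | (~c & a)) & ~([](~b | a) -> [][](~b | a)), 0
2. ~a | (~c & a), 0   [&-rule on 1]
3. ~([](~b | a) -> [][](~b | a)), 0   [&-rule on 1]
4. [](~b | a), 0   [~->-rule on 3]
5. ~[][](~b | a), 0   [~->-rule on 3]
6. ~b | a, 0   [[]-rule on 4 via 0R0]
7. ~c & a, 0   [|-rule on 2 (branches; this branch)]
8. ~c, 0   [&-rule on 7]
9. a, 0   [&-rule on 7]
10. ~[](~b | a), 1   [~[]-rule on 5: fresh world 1, 0R1]
11. ~b | a, 1   [[]-rule on 4 via 0R1]
12. a, 1   [|-rule on 11 (branches; this branch)]
13. ~(~b | a), 2   [~[]-rule on 10: fresh world 2, 1R2]
14. b, 2   [~|-rule on 13]
15. ~a, 2   [~|-rule on 13]
Accessibility: 0R0, 0R1, 1R0, 1R1, 1R2, 2R1, 2R2

Satisfiable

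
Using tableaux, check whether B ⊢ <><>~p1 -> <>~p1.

Invalid (countermodel exists)

Tableau for the negation ~(<><>~p1 -> <>~p1):
1. ~(<><>~p1 -> <>~p1), w0
2. <><>~p1, w0
3. ~<>~p1, w0
4. p1, w0
5. <>~p1, w1
6. p1, w1
7. ~p1, w2
Accessibility: w0Rw0, w0Rw1, w1Rw0, w1Rw1, w1Rw2, w2Rw1, w2Rw2
The negation has an open branch (countermodel exists).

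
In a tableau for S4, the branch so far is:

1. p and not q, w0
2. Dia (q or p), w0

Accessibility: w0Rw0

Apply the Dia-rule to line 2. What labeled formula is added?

a fresh world w1 with w0Rw1, and q or p at w1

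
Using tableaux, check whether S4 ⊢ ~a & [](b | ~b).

Invalid (countermodel exists)

Tableau for the negation ~(~a & [](b | ~b)):
1. ~(~a & [](b | ~b)), w0
2. a, w0
Accessibility: w0Rw0
The negation has an open branch (countermodel exists).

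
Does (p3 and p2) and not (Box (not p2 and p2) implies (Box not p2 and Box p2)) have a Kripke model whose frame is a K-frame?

Unsatisfiable (every branch closes)

1. (p3 and p2) and not (Box (not p2 and p2) implies (Box not p2 and Box p2)), w0
2. p3 and p2, w0
3. not (Box (not p2 and p2) implies (Box not p2 and Box p2)), w0
4. p3, w0
5. p2, w0
6. Box (not p2 and p2), w0
7. not (Box not p2 and Box p2), w0
8. not Box p2, w0
9. not p2, w1
10. not p2 and p2, w1
11. p2, w1
Accessibility: w0Rw1
Branch closes: p2 and not p2 both at w1.
(One branch shown.) All branches close.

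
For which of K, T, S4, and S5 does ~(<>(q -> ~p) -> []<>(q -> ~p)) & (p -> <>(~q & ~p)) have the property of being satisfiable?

K, T, S4

S5-tableau for the formula:
1. ~(<>(q -> ~p) -> []<>(q -> ~p)) & (p -> <>(~q & ~p)), 0
2. ~(<>(q -> ~p) -> []<>(q -> ~p)), 0
3. p -> <>(~q & ~p), 0
4. <>(q -> ~p), 0
5. ~[]<>(q -> ~p), 0
6. <>(~q & ~p), 0
7. q -> ~p, 1
8. ~p, 1
9. ~<>(q -> ~p), 2
10. ~(q -> ~p), 0
11. q, 0
12. p, 0
13. ~(q -> ~p), 1
14. q, 1
15. p, 1
Accessibility: 0R0, 0R1, 0R2, 1R0, 1R1, 1R2, 2R0, 2R1, 2R2
Branch closes: p and ~p both at 1.
Every branch closes (one shown): unsatisfiable in S5.
S4-tableau for the formula:
1. ~(<>(q -> ~p) -> []<>(q -> ~p)) & (p -> <>(~q & ~p)), 0
2. ~(<>(q -> ~p) -> []<>(q -> ~p)), 0
3. p -> <>(~q & ~p), 0
4. <>(q -> ~p), 0
5. ~[]<>(q -> ~p), 0
6. <>(~q & ~p), 0
7. q -> ~p, 1
8. ~p, 1
9. ~<>(q -> ~p), 2
10. ~(q -> ~p), 2
11. q, 2
12. p, 2
13. ~q & ~p, 3
14. ~q, 3
15. ~p, 3
Accessibility: 0R0, 0R1, 0R2, 0R3, 1R1, 2R2, 3R3
Complete open branch: satisfiable in S4, hence also in K, T (this S4-model is also a K-model and a T-model).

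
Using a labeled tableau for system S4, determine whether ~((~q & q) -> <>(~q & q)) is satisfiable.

1. ~((~q & q) -> <>(~q & q)), 0
2. ~q & q, 0
3. ~<>(~q & q), 0
4. ~q, 0
5. q, 0
Accessibility: 0R0
Branch closes: q and ~q both at 0.
All branches of the tableau close; one closing branch shown above.

No, unsatisfiable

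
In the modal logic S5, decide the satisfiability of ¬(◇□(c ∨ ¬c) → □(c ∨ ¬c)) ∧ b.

No, unsatisfiable

1. ¬(◇□(c ∨ ¬c) → □(c ∨ ¬c)) ∧ b, u
2. ¬(◇□(c ∨ ¬c) → □(c ∨ ¬c)), u
3. b, u
4. ◇□(c ∨ ¬c), u
5. ¬□(c ∨ ¬c), u
6. □(c ∨ ¬c), v
7. c ∨ ¬c, u
8. c ∨ ¬c, v
9. ¬c, u
10. ¬c, v
11. ¬(c ∨ ¬c), w
12. ¬c, w
13. c, w
Accessibility: uRu, uRv, uRw, vRu, vRv, vRw, wRu, wRv, wRw
Branch closes: c and ¬c both at w.
All branches of the tableau close; one closing branch shown above.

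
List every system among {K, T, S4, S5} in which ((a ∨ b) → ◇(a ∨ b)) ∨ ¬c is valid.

T, S4, S5

K-tableau for the negation ¬(((a ∨ b) → ◇(a ∨ b)) ∨ ¬c):
1. ¬(((a ∨ b) → ◇(a ∨ b)) ∨ ¬c), u
2. ¬((a ∨ b) → ◇(a ∨ b)), u
3. c, u
4. a ∨ b, u
5. ¬◇(a ∨ b), u
6. b, u
Complete open branch: countermodel on a K-frame, so not valid in K.
T-tableau for the negation ¬(((a ∨ b) → ◇(a ∨ b)) ∨ ¬c):
1. ¬(((a ∨ b) → ◇(a ∨ b)) ∨ ¬c), u
2. ¬((a ∨ b) → ◇(a ∨ b)), u
3. c, u
4. a ∨ b, u
5. ¬◇(a ∨ b), u
6. ¬(a ∨ b), u
7. ¬a, u
8. ¬b, u
9. b, u
Accessibility: uRu
Branch closes: b and ¬b both at u.
Every branch closes (one shown): valid in T, hence also in S4, S5 (every theorem of T is a theorem of S4 and S5).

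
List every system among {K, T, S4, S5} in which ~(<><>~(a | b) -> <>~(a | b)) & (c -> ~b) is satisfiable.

K, T

S4-tableau for the formula:
1. ~(<><>~(a | b) -> <>~(a | b)) & (c -> ~b), w0
2. ~(<><>~(a | b) -> <>~(a | b)), w0
3. c -> ~b, w0
4. <><>~(a | b), w0
5. ~<>~(a | b), w0
6. a | b, w0
7. ~b, w0
8. a, w0
9. <>~(a | b), w1
10. a | b, w1
11. b, w1
12. ~(a | b), w2
13. ~a, w2
14. ~b, w2
15. a | b, w2
16. b, w2
Accessibility: w0Rw0, w0Rw1, w0Rw2, w1Rw1, w1Rw2, w2Rw2
Branch closes: b and ~b both at w2.
Every branch closes (one shown): unsatisfiable in S4, hence also in S5 (every S5-frame is an S4-frame).
T-tableau for the formula:
1. ~(<><>~(a | b) -> <>~(a | b)) & (c -> ~b), w0
2. ~(<><>~(a | b) -> <>~(a | b)), w0
3. c -> ~b, w0
4. <><>~(a | b), w0
5. ~<>~(a | b), w0
6. a | b, w0
7. ~b, w0
8. a, w0
9. <>~(a | b), w1
10. a | b, w1
11. b, w1
12. ~(a | b), w2
13. ~a, w2
14. ~b, w2
Accessibility: w0Rw0, w0Rw1, w1Rw1, w1Rw2, w2Rw2
Complete open branch: satisfiable in T, hence also in K (this T-model is also a K-model).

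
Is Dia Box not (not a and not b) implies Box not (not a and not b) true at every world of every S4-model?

Tableau for the negation not (Dia Box not (not a and not b) implies Box not (not a and not b)):
1. not (Dia Box not (not a and not b) implies Box not (not a and not b)), 0
2. Dia Box not (not a and not b), 0   [neg-implies-rule on 1]
3. not Box not (not a and not b), 0   [neg-implies-rule on 1]
4. Box not (not a and not b), 1   [Dia-rule on 2: fresh world 1, 0R1]
5. not (not a and not b), 1   [Box-rule on 4 via 1R1]
6. b, 1   [neg-and-rule on 5 (branches; this branch)]
7. not a and not b, 2   [neg-Box-rule on 3: fresh world 2, 0R2]
8. not a, 2   [and-rule on 7]
9. not b, 2   [and-rule on 7]
Accessibility: 0R0, 0R1, 0R2, 1R1, 2R2
The negation has an open branch (countermodel exists).

Invalid (countermodel exists)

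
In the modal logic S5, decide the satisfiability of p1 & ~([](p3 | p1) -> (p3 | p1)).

1. p1 & ~([](p3 | p1) -> (p3 | p1)), w0
2. p1, w0
3. ~([](p3 | p1) -> (p3 | p1)), w0
4. [](p3 | p1), w0
5. ~(p3 | p1), w0
6. ~p3, w0
7. ~p1, w0
Accessibility: w0Rw0
Branch closes: p1 and ~p1 both at w0.
Every branch closes; the branch above is one of them.

Unsatisfiable (every branch closes)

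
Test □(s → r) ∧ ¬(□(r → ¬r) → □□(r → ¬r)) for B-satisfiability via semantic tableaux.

1. □(s → r) ∧ ¬(□(r → ¬r) → □□(r → ¬r)), w0
2. □(s → r), w0
3. ¬(□(r → ¬r) → □□(r → ¬r)), w0
4. □(r → ¬r), w0
5. ¬□□(r → ¬r), w0
6. s → r, w0
7. r → ¬r, w0
8. ¬s, w0
9. ¬r, w0
10. ¬□(r → ¬r), w1
11. s → r, w1
12. r → ¬r, w1
13. ¬s, w1
14. ¬r, w1
15. ¬(r → ¬r), w2
16. r, w2
Accessibility: w0Rw0, w0Rw1, w1Rw0, w1Rw1, w1Rw2, w2Rw1, w2Rw2

Satisfiable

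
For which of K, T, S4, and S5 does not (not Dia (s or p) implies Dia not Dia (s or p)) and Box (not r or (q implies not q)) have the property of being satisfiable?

K

T-tableau for the formula:
1. not (not Dia (s or p) implies Dia not Dia (s or p)) and Box (not r or (q implies not q)), w0
2. not (not Dia (s or p) implies Dia not Dia (s or p)), w0
3. Box (not r or (q implies not q)), w0
4. not Dia (s or p), w0
5. not Dia not Dia (s or p), w0
6. not r or (q implies not q), w0
7. not (s or p), w0
8. not s, w0
9. not p, w0
10. Dia (s or p), w0
11. q implies not q, w0
12. not q, w0
13. s or p, w1
14. not r or (q implies not q), w1
15. not (s or p), w1
16. not s, w1
17. not p, w1
18. Dia (s or p), w1
19. p, w1
Accessibility: w0Rw0, w0Rw1, w1Rw1
Branch closes: p and not p both at w1.
Every branch closes (one shown): unsatisfiable in T, hence also in S4, S5 (every S4/S5-frame is a T-frame).
K-tableau for the formula:
1. not (not Dia (s or p) implies Dia not Dia (s or p)) and Box (not r or (q implies not q)), w0
2. not (not Dia (s or p) implies Dia not Dia (s or p)), w0
3. Box (not r or (q implies not q)), w0
4. not Dia (s or p), w0
5. not Dia not Dia (s or p), w0
Complete open branch: satisfiable in K.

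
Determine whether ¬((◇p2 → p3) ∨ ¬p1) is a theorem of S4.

No, not valid

Tableau for the negation (◇p2 → p3) ∨ ¬p1:
1. (◇p2 → p3) ∨ ¬p1, 0
2. ¬p1, 0
Accessibility: 0R0
The negation has an open branch (countermodel exists).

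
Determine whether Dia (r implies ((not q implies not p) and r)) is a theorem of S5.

Invalid (countermodel exists)

Tableau for the negation not Dia (r implies ((not q implies not p) and r)):
1. not Dia (r implies ((not q implies not p) and r)), u
2. not (r implies ((not q implies not p) and r)), u
3. r, u
4. not ((not q implies not p) and r), u
5. not (not q implies not p), u
6. not q, u
7. p, u
Accessibility: uRu
The negation has an open branch (countermodel exists).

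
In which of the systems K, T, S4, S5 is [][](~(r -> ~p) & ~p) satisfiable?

K-tableau for the formula:
1. [][](~(r -> ~p) & ~p), 0
Complete open branch: satisfiable in K.
T-tableau for the formula:
1. [][](~(r -> ~p) & ~p), 0
2. [](~(r -> ~p) & ~p), 0   [[]-rule on 1 via 0R0]
3. ~(r -> ~p) & ~p, 0   [[]-rule on 2 via 0R0]
4. ~(r -> ~p), 0   [&-rule on 3]
5. ~p, 0   [&-rule on 3]
6. r, 0   [~->-rule on 4]
7. p, 0   [~->-rule on 4]
Accessibility: 0R0
Branch closes: p and ~p both at 0.
Every branch closes (one shown): unsatisfiable in T, hence also in S4, S5 (every S4/S5-frame is a T-frame).

K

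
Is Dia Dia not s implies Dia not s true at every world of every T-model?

Not valid

Tableau for the negation not (Dia Dia not s implies Dia not s):
1. not (Dia Dia not s implies Dia not s), w0
2. Dia Dia not s, w0
3. not Dia not s, w0
4. s, w0
5. Dia not s, w1
6. s, w1
7. not s, w2
Accessibility: w0Rw0, w0Rw1, w1Rw1, w1Rw2, w2Rw2
The negation has an open branch (countermodel exists).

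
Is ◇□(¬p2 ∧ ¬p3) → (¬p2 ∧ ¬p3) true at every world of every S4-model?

Tableau for the negation ¬(◇□(¬p2 ∧ ¬p3) → (¬p2 ∧ ¬p3)):
1. ¬(◇□(¬p2 ∧ ¬p3) → (¬p2 ∧ ¬p3)), 0
2. ◇□(¬p2 ∧ ¬p3), 0
3. ¬(¬p2 ∧ ¬p3), 0
4. p3, 0
5. □(¬p2 ∧ ¬p3), 1
6. ¬p2 ∧ ¬p3, 1
7. ¬p2, 1
8. ¬p3, 1
Accessibility: 0R0, 0R1, 1R1
The negation has an open branch (countermodel exists).

Invalid (countermodel exists)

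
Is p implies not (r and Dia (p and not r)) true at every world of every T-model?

Tableau for the negation not (p implies not (r and Dia (p and not r))):
1. not (p implies not (r and Dia (p and not r))), u
2. p, u
3. r and Dia (p and not r), u
4. r, u
5. Dia (p and not r), u
6. p and not r, v
7. p, v
8. not r, v
Accessibility: uRu, uRv, vRv
The negation has an open branch (countermodel exists).

Not valid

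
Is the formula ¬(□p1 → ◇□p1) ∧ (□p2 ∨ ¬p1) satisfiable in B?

1. ¬(□p1 → ◇□p1) ∧ (□p2 ∨ ¬p1), u
2. ¬(□p1 → ◇□p1), u
3. □p2 ∨ ¬p1, u
4. □p1, u
5. ¬◇□p1, u
6. p1, u
7. ¬□p1, u
8. □p2, u
9. p2, u
10. ¬p1, v
11. p1, v
Accessibility: uRu, uRv, vRu, vRv
Branch closes: p1 and ¬p1 both at v.
(One branch shown.) All branches close.

No, unsatisfiable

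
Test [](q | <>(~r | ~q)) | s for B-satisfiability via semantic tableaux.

Yes, satisfiable

1. [](q | <>(~r | ~q)) | s, w0
2. s, w0   [|-rule on 1 (branches; this branch)]
Accessibility: w0Rw0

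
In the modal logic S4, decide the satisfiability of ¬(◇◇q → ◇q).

1. ¬(◇◇q → ◇q), w0
2. ◇◇q, w0   [¬→-rule on 1]
3. ¬◇q, w0   [¬→-rule on 1]
4. ¬q, w0   [¬◇-rule on 3 via w0Rw0]
5. ◇q, w1   [◇-rule on 2: fresh world w1, w0Rw1]
6. ¬q, w1   [¬◇-rule on 3 via w0Rw1]
7. q, w2   [◇-rule on 5: fresh world w2, w1Rw2]
8. ¬q, w2   [¬◇-rule on 3 via w0Rw2]
Accessibility: w0Rw0, w0Rw1, w0Rw2, w1Rw1, w1Rw2, w2Rw2
Branch closes: q and ¬q both at w2.
(One branch shown.) All branches close.

No, unsatisfiable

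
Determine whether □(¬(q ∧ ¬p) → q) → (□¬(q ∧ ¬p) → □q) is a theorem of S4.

Tableau for the negation ¬(□(¬(q ∧ ¬p) → q) → (□¬(q ∧ ¬p) → □q)):
1. ¬(□(¬(q ∧ ¬p) → q) → (□¬(q ∧ ¬p) → □q)), u
2. □(¬(q ∧ ¬p) → q), u   [¬→-rule on 1]
3. ¬(□¬(q ∧ ¬p) → □q), u   [¬→-rule on 1]
4. □¬(q ∧ ¬p), u   [¬→-rule on 3]
5. ¬□q, u   [¬→-rule on 3]
6. ¬(q ∧ ¬p) → q, u   [□-rule on 2 via uRu]
7. ¬(q ∧ ¬p), u   [□-rule on 4 via uRu]
8. q, u   [→-rule on 6 (branches; this branch)]
9. p, u   [¬∧-rule on 7 (branches; this branch)]
10. ¬q, v   [¬□-rule on 5: fresh world v, uRv]
11. ¬(q ∧ ¬p) → q, v   [□-rule on 2 via uRv]
12. ¬(q ∧ ¬p), v   [□-rule on 4 via uRv]
13. q ∧ ¬p, v   [→-rule on 11 (branches; this branch)]
14. q, v   [∧-rule on 13]
15. ¬p, v   [∧-rule on 13]
Accessibility: uRu, uRv, vRv
Branch closes: q and ¬q both at v.
All branches of the negation close; one closing branch shown above.

Valid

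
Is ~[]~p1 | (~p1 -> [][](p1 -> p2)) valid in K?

Tableau for the negation ~(~[]~p1 | (~p1 -> [][](p1 -> p2))):
1. ~(~[]~p1 | (~p1 -> [][](p1 -> p2))), u
2. []~p1, u   [~|-rule on 1]
3. ~(~p1 -> [][](p1 -> p2)), u   [~|-rule on 1]
4. ~p1, u   [~->-rule on 3]
5. ~[][](p1 -> p2), u   [~->-rule on 3]
6. ~[](p1 -> p2), v   [~[]-rule on 5: fresh world v, uRv]
7. ~p1, v   [[]-rule on 2 via uRv]
8. ~(p1 -> p2), w   [~[]-rule on 6: fresh world w, vRw]
9. p1, w   [~->-rule on 8]
10. ~p2, w   [~->-rule on 8]
Accessibility: uRv, vRw
The negation has an open branch (countermodel exists).

Invalid (countermodel exists)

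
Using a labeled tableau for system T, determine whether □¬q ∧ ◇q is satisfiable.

Unsatisfiable (every branch closes)

1. □¬q ∧ ◇q, w0
2. □¬q, w0
3. ◇q, w0
4. ¬q, w0
5. q, w1
6. ¬q, w1
Accessibility: w0Rw0, w0Rw1, w1Rw1
Branch closes: q and ¬q both at w1.
All branches of the tableau close; one closing branch shown above.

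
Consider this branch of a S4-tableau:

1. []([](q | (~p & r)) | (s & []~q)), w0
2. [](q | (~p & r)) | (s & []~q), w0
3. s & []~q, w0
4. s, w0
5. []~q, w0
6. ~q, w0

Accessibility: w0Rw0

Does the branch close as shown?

No world carries both an atom and its negation.

Not closed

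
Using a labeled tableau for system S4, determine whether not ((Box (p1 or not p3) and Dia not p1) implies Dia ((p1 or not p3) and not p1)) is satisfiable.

Unsatisfiable (every branch closes)

1. not ((Box (p1 or not p3) and Dia not p1) implies Dia ((p1 or not p3) and not p1)), w0
2. Box (p1 or not p3) and Dia not p1, w0
3. not Dia ((p1 or not p3) and not p1), w0
4. Box (p1 or not p3), w0
5. Dia not p1, w0
6. not ((p1 or not p3) and not p1), w0
7. p1 or not p3, w0
8. p1, w0
9. not p3, w0
10. not p1, w1
11. not ((p1 or not p3) and not p1), w1
12. p1 or not p3, w1
13. not (p1 or not p3), w1
14. p3, w1
15. not p3, w1
Accessibility: w0Rw0, w0Rw1, w1Rw1
Branch closes: p3 and not p3 both at w1.
(One branch shown.) All branches close.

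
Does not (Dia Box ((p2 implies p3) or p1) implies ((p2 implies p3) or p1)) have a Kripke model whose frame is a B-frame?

Unsatisfiable

1. not (Dia Box ((p2 implies p3) or p1) implies ((p2 implies p3) or p1)), 0
2. Dia Box ((p2 implies p3) or p1), 0
3. not ((p2 implies p3) or p1), 0
4. not (p2 implies p3), 0
5. not p1, 0
6. p2, 0
7. not p3, 0
8. Box ((p2 implies p3) or p1), 1
9. (p2 implies p3) or p1, 0
10. (p2 implies p3) or p1, 1
11. p2 implies p3, 0
12. p1, 1
13. p3, 0
Accessibility: 0R0, 0R1, 1R0, 1R1
Branch closes: p3 and not p3 both at 0.
Every branch closes; the branch above is one of them.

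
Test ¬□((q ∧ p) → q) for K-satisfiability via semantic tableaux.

Unsatisfiable

1. ¬□((q ∧ p) → q), w0
2. ¬((q ∧ p) → q), w1
3. q ∧ p, w1
4. ¬q, w1
5. q, w1
6. p, w1
Accessibility: w0Rw1
Branch closes: q and ¬q both at w1.
All branches of the tableau close; one closing branch shown above.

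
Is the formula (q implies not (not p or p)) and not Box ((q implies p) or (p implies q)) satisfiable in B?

Unsatisfiable (every branch closes)

1. (q implies not (not p or p)) and not Box ((q implies p) or (p implies q)), w0
2. q implies not (not p or p), w0
3. not Box ((q implies p) or (p implies q)), w0
4. not q, w0
5. not ((q implies p) or (p implies q)), w1
6. not (q implies p), w1
7. not (p implies q), w1
8. q, w1
9. not p, w1
10. p, w1
11. not q, w1
Accessibility: w0Rw0, w0Rw1, w1Rw0, w1Rw1
Branch closes: p and not p both at w1.
All branches of the tableau close; one closing branch shown above.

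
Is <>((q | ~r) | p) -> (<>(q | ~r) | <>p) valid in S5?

Tableau for the negation ~(<>((q | ~r) | p) -> (<>(q | ~r) | <>p)):
1. ~(<>((q | ~r) | p) -> (<>(q | ~r) | <>p)), u
2. <>((q | ~r) | p), u
3. ~(<>(q | ~r) | <>p), u
4. ~<>(q | ~r), u
5. ~<>p, u
6. ~(q | ~r), u
7. ~q, u
8. r, u
9. ~p, u
10. (q | ~r) | p, v
11. ~(q | ~r), v
12. ~q, v
13. r, v
14. ~p, v
15. q | ~r, v
16. ~r, v
Accessibility: uRu, uRv, vRu, vRv
Branch closes: r and ~r both at v.
Every branch of the negation's tableau closes; the branch above is one of them.

Valid in S5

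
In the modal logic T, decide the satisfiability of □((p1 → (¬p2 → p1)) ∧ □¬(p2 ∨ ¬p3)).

1. □((p1 → (¬p2 → p1)) ∧ □¬(p2 ∨ ¬p3)), 0
2. (p1 → (¬p2 → p1)) ∧ □¬(p2 ∨ ¬p3), 0
3. p1 → (¬p2 → p1), 0
4. □¬(p2 ∨ ¬p3), 0
5. ¬(p2 ∨ ¬p3), 0
6. ¬p2, 0
7. p3, 0
8. ¬p2 → p1, 0
9. p1, 0
Accessibility: 0R0

Yes, satisfiable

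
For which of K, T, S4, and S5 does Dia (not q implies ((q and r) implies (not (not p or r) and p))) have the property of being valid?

K-tableau for the negation not Dia (not q implies ((q and r) implies (not (not p or r) and p))):
1. not Dia (not q implies ((q and r) implies (not (not p or r) and p))), w0
Complete open branch: countermodel on a K-frame, so not valid in K.
T-tableau for the negation not Dia (not q implies ((q and r) implies (not (not p or r) and p))):
1. not Dia (not q implies ((q and r) implies (not (not p or r) and p))), w0
2. not (not q implies ((q and r) implies (not (not p or r) and p))), w0   [neg-Dia-rule on 1 via w0Rw0]
3. not q, w0   [neg-implies-rule on 2]
4. not ((q and r) implies (not (not p or r) and p)), w0   [neg-implies-rule on 2]
5. q and r, w0   [neg-implies-rule on 4]
6. not (not (not p or r) and p), w0   [neg-implies-rule on 4]
7. q, w0   [and-rule on 5]
8. r, w0   [and-rule on 5]
Accessibility: w0Rw0
Branch closes: q and not q both at w0.
Every branch closes (one shown): valid in T, hence also in S4, S5 (every theorem of T is a theorem of S4 and S5).

T, S4, S5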